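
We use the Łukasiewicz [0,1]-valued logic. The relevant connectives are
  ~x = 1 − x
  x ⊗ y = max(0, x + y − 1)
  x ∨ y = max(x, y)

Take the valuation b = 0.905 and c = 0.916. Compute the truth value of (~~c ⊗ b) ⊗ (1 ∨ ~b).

0.821

~c = 1 − 0.916 = 0.084
~~c = 1 − 0.084 = 0.916
~~c ⊗ b = max(0, 0.916 + 0.905 − 1) = max(0, 0.821) = 0.821
~b = 1 − 0.905 = 0.095
1 ∨ ~b = max(1.000, 0.095) = 1.000
(~~c ⊗ b) ⊗ (1 ∨ ~b) = max(0, 0.821 + 1.000 − 1) = max(0, 0.821) = 0.821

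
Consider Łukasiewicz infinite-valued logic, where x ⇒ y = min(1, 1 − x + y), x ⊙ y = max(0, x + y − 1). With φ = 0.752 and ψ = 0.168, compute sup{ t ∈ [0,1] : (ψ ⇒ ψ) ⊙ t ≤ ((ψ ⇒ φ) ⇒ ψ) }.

ψ ⇒ ψ = min(1, 1 − 0.168 + 0.168) = min(1, 1.000) = 1.000
So the left factor is ψ ⇒ ψ = 1.000.
ψ ⇒ φ = min(1, 1 − 0.168 + 0.752) = min(1, 1.584) = 1.000
(ψ ⇒ φ) ⇒ ψ = min(1, 1 − 1.000 + 0.168) = min(1, 0.168) = 0.168
So the right-hand bound is (ψ ⇒ φ) ⇒ ψ = 0.168.
The residuum of the Łukasiewicz t-norm gives the supremum: min(1, 1 − 1.000 + 0.168).
1 − 1.000 + 0.168 = 0.168, so t = min(1, 0.168) = 0.168.
Check: 1.000 ⊙ 0.168 = max(0, 0.168) = 0.168 ≤ 0.168.

0.168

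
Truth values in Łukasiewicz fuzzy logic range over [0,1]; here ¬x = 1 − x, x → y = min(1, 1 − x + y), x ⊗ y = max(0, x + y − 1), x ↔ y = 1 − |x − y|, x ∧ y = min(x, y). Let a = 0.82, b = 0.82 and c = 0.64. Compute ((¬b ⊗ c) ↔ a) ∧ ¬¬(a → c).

0.18

¬b = 1 − 0.82 = 0.18
¬b ⊗ c = max(0, 0.18 + 0.64 − 1) = max(0, -0.18) = 0.00
(¬b ⊗ c) ↔ a = 1 − |0.00 − 0.82| = 1 − 0.82 = 0.18
a → c = min(1, 1 − 0.82 + 0.64) = min(1, 0.82) = 0.82
¬(a → c) = 1 − 0.82 = 0.18
¬¬(a → c) = 1 − 0.18 = 0.82
((¬b ⊗ c) ↔ a) ∧ ¬¬(a → c) = min(0.18, 0.82) = 0.18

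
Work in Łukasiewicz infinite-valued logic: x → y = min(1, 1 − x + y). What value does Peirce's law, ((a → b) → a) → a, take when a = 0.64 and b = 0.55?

a → b = min(1, 1 − 0.64 + 0.55) = min(1, 0.91) = 0.91
(a → b) → a = min(1, 1 − 0.91 + 0.64) = min(1, 0.73) = 0.73
((a → b) → a) → a = min(1, 1 − 0.73 + 0.64) = min(1, 0.91) = 0.91
(The value 0.91 < 1 shows this instance is not satisfied; not a Ł∞-tautology in general.)

0.91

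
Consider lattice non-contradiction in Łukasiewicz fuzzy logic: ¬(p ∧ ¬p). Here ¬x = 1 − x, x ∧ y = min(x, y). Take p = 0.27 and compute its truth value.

0.73

¬p = 1 − 0.27 = 0.73
p ∧ ¬p = min(0.27, 0.73) = 0.27
¬(p ∧ ¬p) = 1 − 0.27 = 0.73
(The value 0.73 < 1 shows this instance is not satisfied; not a Ł∞-tautology — its value is 1 − min(a, 1−a).)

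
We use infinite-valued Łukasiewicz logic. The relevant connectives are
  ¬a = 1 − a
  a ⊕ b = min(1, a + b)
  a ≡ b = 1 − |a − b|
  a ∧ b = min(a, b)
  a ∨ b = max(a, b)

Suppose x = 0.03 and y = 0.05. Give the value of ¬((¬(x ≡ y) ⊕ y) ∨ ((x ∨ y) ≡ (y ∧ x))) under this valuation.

x ≡ y = 1 − |0.03 − 0.05| = 1 − 0.02 = 0.98
¬(x ≡ y) = 1 − 0.98 = 0.02
¬(x ≡ y) ⊕ y = min(1, 0.02 + 0.05) = min(1, 0.07) = 0.07
x ∨ y = max(0.03, 0.05) = 0.05
y ∧ x = min(0.05, 0.03) = 0.03
(x ∨ y) ≡ (y ∧ x) = 1 − |0.05 − 0.03| = 1 − 0.02 = 0.98
(¬(x ≡ y) ⊕ y) ∨ ((x ∨ y) ≡ (y ∧ x)) = max(0.07, 0.98) = 0.98
¬((¬(x ≡ y) ⊕ y) ∨ ((x ∨ y) ≡ (y ∧ x))) = 1 − 0.98 = 0.02

0.02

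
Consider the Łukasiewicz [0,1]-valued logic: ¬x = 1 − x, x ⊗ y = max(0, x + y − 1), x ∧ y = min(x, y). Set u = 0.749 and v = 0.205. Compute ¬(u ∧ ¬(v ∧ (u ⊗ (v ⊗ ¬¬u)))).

0.251

¬u = 1 − 0.749 = 0.251
¬¬u = 1 − 0.251 = 0.749
v ⊗ ¬¬u = max(0, 0.205 + 0.749 − 1) = max(0, -0.046) = 0.000
u ⊗ (v ⊗ ¬¬u) = max(0, 0.749 + 0.000 − 1) = max(0, -0.251) = 0.000
v ∧ (u ⊗ (v ⊗ ¬¬u)) = min(0.205, 0.000) = 0.000
¬(v ∧ (u ⊗ (v ⊗ ¬¬u))) = 1 − 0.000 = 1.000
u ∧ ¬(v ∧ (u ⊗ (v ⊗ ¬¬u))) = min(0.749, 1.000) = 0.749
¬(u ∧ ¬(v ∧ (u ⊗ (v ⊗ ¬¬u)))) = 1 − 0.749 = 0.251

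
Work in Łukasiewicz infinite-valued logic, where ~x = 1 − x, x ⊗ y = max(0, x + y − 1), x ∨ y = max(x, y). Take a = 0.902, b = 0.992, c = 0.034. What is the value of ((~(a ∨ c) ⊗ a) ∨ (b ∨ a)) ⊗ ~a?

0.090

a ∨ c = max(0.902, 0.034) = 0.902
~(a ∨ c) = 1 − 0.902 = 0.098
~(a ∨ c) ⊗ a = max(0, 0.098 + 0.902 − 1) = max(0, 0.000) = 0.000
b ∨ a = max(0.992, 0.902) = 0.992
(~(a ∨ c) ⊗ a) ∨ (b ∨ a) = max(0.000, 0.992) = 0.992
~a = 1 − 0.902 = 0.098
((~(a ∨ c) ⊗ a) ∨ (b ∨ a)) ⊗ ~a = max(0, 0.992 + 0.098 − 1) = max(0, 0.090) = 0.090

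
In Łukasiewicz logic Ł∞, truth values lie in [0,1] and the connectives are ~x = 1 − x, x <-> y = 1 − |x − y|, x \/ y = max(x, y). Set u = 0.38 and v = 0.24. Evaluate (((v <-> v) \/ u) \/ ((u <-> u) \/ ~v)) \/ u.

1.00

v <-> v = 1 − |0.24 − 0.24| = 1 − 0.00 = 1.00
(v <-> v) \/ u = max(1.00, 0.38) = 1.00
u <-> u = 1 − |0.38 − 0.38| = 1 − 0.00 = 1.00
~v = 1 − 0.24 = 0.76
(u <-> u) \/ ~v = max(1.00, 0.76) = 1.00
((v <-> v) \/ u) \/ ((u <-> u) \/ ~v) = max(1.00, 1.00) = 1.00
(((v <-> v) \/ u) \/ ((u <-> u) \/ ~v)) \/ u = max(1.00, 0.38) = 1.00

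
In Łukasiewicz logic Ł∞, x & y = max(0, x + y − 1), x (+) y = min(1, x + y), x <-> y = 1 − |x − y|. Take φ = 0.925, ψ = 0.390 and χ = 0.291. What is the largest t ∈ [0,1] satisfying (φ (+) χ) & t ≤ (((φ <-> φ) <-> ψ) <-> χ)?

0.901

φ (+) χ = min(1, 0.925 + 0.291) = min(1, 1.216) = 1.000
So the left factor is φ (+) χ = 1.000.
φ <-> φ = 1 − |0.925 − 0.925| = 1 − 0.000 = 1.000
(φ <-> φ) <-> ψ = 1 − |1.000 − 0.390| = 1 − 0.610 = 0.390
((φ <-> φ) <-> ψ) <-> χ = 1 − |0.390 − 0.291| = 1 − 0.099 = 0.901
So the right-hand bound is ((φ <-> φ) <-> ψ) <-> χ = 0.901.
The residuum of the Łukasiewicz t-norm gives the supremum: min(1, 1 − 1.000 + 0.901).
1 − 1.000 + 0.901 = 0.901, so t = min(1, 0.901) = 0.901.
Check: 1.000 & 0.901 = max(0, 0.901) = 0.901 ≤ 0.901.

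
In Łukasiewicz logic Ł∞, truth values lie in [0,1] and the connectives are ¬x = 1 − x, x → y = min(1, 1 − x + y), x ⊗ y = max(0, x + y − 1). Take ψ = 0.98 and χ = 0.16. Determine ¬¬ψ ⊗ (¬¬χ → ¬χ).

¬ψ = 1 − 0.98 = 0.02
¬¬ψ = 1 − 0.02 = 0.98
¬χ = 1 − 0.16 = 0.84
¬¬χ = 1 − 0.84 = 0.16
¬¬χ → ¬χ = min(1, 1 − 0.16 + 0.84) = min(1, 1.68) = 1.00
¬¬ψ ⊗ (¬¬χ → ¬χ) = max(0, 0.98 + 1.00 − 1) = max(0, 0.98) = 0.98

0.98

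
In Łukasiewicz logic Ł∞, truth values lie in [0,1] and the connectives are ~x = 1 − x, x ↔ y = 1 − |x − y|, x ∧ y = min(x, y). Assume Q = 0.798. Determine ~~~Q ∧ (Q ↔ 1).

0.202

~Q = 1 − 0.798 = 0.202
~~Q = 1 − 0.202 = 0.798
~~~Q = 1 − 0.798 = 0.202
Q ↔ 1 = 1 − |0.798 − 1.000| = 1 − 0.202 = 0.798
~~~Q ∧ (Q ↔ 1) = min(0.202, 0.798) = 0.202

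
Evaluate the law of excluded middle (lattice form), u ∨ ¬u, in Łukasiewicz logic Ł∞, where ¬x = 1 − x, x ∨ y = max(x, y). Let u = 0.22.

¬u = 1 − 0.22 = 0.78
u ∨ ¬u = max(0.22, 0.78) = 0.78
(The value 0.78 < 1 shows this instance is not satisfied; not a Ł∞-tautology — its value is max(a, 1−a).)

0.78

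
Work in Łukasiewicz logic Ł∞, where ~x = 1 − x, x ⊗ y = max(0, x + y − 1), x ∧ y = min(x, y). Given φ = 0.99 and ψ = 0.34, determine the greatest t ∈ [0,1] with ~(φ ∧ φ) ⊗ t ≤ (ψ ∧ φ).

φ ∧ φ = min(0.99, 0.99) = 0.99
~(φ ∧ φ) = 1 − 0.99 = 0.01
So the left factor is ~(φ ∧ φ) = 0.01.
ψ ∧ φ = min(0.34, 0.99) = 0.34
So the right-hand bound is ψ ∧ φ = 0.34.
The residuum of the Łukasiewicz t-norm gives the supremum: min(1, 1 − 0.01 + 0.34).
1 − 0.01 + 0.34 = 1.33, so t = min(1, 1.33) = 1.00.
Check: 0.01 ⊗ 1.00 = max(0, 0.01) = 0.01 ≤ 0.34.

1.00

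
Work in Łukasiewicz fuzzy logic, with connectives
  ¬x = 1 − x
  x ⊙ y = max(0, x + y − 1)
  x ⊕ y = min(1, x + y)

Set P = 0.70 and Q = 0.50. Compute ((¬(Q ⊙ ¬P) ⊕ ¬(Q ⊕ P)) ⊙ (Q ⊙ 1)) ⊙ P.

0.20

¬P = 1 − 0.70 = 0.30
Q ⊙ ¬P = max(0, 0.50 + 0.30 − 1) = max(0, -0.20) = 0.00
¬(Q ⊙ ¬P) = 1 − 0.00 = 1.00
Q ⊕ P = min(1, 0.50 + 0.70) = min(1, 1.20) = 1.00
¬(Q ⊕ P) = 1 − 1.00 = 0.00
¬(Q ⊙ ¬P) ⊕ ¬(Q ⊕ P) = min(1, 1.00 + 0.00) = min(1, 1.00) = 1.00
Q ⊙ 1 = max(0, 0.50 + 1.00 − 1) = max(0, 0.50) = 0.50
(¬(Q ⊙ ¬P) ⊕ ¬(Q ⊕ P)) ⊙ (Q ⊙ 1) = max(0, 1.00 + 0.50 − 1) = max(0, 0.50) = 0.50
((¬(Q ⊙ ¬P) ⊕ ¬(Q ⊕ P)) ⊙ (Q ⊙ 1)) ⊙ P = max(0, 0.50 + 0.70 − 1) = max(0, 0.20) = 0.20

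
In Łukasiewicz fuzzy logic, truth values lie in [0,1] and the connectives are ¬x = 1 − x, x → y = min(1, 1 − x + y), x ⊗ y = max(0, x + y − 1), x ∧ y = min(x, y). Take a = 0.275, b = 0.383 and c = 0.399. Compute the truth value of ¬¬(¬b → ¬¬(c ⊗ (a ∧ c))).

¬b = 1 − 0.383 = 0.617
a ∧ c = min(0.275, 0.399) = 0.275
c ⊗ (a ∧ c) = max(0, 0.399 + 0.275 − 1) = max(0, -0.326) = 0.000
¬(c ⊗ (a ∧ c)) = 1 − 0.000 = 1.000
¬¬(c ⊗ (a ∧ c)) = 1 − 1.000 = 0.000
¬b → ¬¬(c ⊗ (a ∧ c)) = min(1, 1 − 0.617 + 0.000) = min(1, 0.383) = 0.383
¬(¬b → ¬¬(c ⊗ (a ∧ c))) = 1 − 0.383 = 0.617
¬¬(¬b → ¬¬(c ⊗ (a ∧ c))) = 1 − 0.617 = 0.383

0.383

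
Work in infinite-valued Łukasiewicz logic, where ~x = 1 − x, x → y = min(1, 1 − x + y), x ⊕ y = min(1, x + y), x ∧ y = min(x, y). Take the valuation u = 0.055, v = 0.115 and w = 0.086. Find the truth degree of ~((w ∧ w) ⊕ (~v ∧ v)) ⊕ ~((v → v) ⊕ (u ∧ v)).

w ∧ w = min(0.086, 0.086) = 0.086
~v = 1 − 0.115 = 0.885
~v ∧ v = min(0.885, 0.115) = 0.115
(w ∧ w) ⊕ (~v ∧ v) = min(1, 0.086 + 0.115) = min(1, 0.201) = 0.201
~((w ∧ w) ⊕ (~v ∧ v)) = 1 − 0.201 = 0.799
v → v = min(1, 1 − 0.115 + 0.115) = min(1, 1.000) = 1.000
u ∧ v = min(0.055, 0.115) = 0.055
(v → v) ⊕ (u ∧ v) = min(1, 1.000 + 0.055) = min(1, 1.055) = 1.000
~((v → v) ⊕ (u ∧ v)) = 1 − 1.000 = 0.000
~((w ∧ w) ⊕ (~v ∧ v)) ⊕ ~((v → v) ⊕ (u ∧ v)) = min(1, 0.799 + 0.000) = min(1, 0.799) = 0.799

0.799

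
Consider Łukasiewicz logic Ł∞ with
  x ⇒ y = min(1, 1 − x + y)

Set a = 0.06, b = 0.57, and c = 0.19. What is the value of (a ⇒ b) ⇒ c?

a ⇒ b = min(1, 1 − 0.06 + 0.57) = min(1, 1.51) = 1.00
(a ⇒ b) ⇒ c = min(1, 1 − 1.00 + 0.19) = min(1, 0.19) = 0.19

0.19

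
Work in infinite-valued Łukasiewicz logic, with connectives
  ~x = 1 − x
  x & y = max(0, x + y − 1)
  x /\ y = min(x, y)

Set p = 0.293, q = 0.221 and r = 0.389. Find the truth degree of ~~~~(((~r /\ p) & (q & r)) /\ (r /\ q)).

~r = 1 − 0.389 = 0.611
~r /\ p = min(0.611, 0.293) = 0.293
q & r = max(0, 0.221 + 0.389 − 1) = max(0, -0.390) = 0.000
(~r /\ p) & (q & r) = max(0, 0.293 + 0.000 − 1) = max(0, -0.707) = 0.000
r /\ q = min(0.389, 0.221) = 0.221
((~r /\ p) & (q & r)) /\ (r /\ q) = min(0.000, 0.221) = 0.000
~(((~r /\ p) & (q & r)) /\ (r /\ q)) = 1 − 0.000 = 1.000
~~(((~r /\ p) & (q & r)) /\ (r /\ q)) = 1 − 1.000 = 0.000
~~~(((~r /\ p) & (q & r)) /\ (r /\ q)) = 1 − 0.000 = 1.000
~~~~(((~r /\ p) & (q & r)) /\ (r /\ q)) = 1 − 1.000 = 0.000

0.000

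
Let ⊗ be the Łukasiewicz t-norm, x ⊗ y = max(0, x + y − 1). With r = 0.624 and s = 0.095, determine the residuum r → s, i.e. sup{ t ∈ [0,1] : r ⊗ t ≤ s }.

The residuum of the Łukasiewicz t-norm gives the supremum: min(1, 1 − 0.624 + 0.095).
1 − 0.624 + 0.095 = 0.471, so t = min(1, 0.471) = 0.471.
Check: 0.624 ⊗ 0.471 = max(0, 0.095) = 0.095 ≤ 0.095.

0.471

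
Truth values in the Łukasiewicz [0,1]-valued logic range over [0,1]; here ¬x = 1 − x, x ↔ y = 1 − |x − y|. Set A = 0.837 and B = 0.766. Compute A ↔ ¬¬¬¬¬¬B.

0.929

¬B = 1 − 0.766 = 0.234
¬¬B = 1 − 0.234 = 0.766
¬¬¬B = 1 − 0.766 = 0.234
¬¬¬¬B = 1 − 0.234 = 0.766
¬¬¬¬¬B = 1 − 0.766 = 0.234
¬¬¬¬¬¬B = 1 − 0.234 = 0.766
A ↔ ¬¬¬¬¬¬B = 1 − |0.837 − 0.766| = 1 − 0.071 = 0.929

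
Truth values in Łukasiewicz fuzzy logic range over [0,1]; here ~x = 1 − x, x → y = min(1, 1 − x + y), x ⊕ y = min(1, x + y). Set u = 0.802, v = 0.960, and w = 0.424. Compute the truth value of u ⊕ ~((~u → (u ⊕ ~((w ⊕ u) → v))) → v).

~u = 1 − 0.802 = 0.198
w ⊕ u = min(1, 0.424 + 0.802) = min(1, 1.226) = 1.000
(w ⊕ u) → v = min(1, 1 − 1.000 + 0.960) = min(1, 0.960) = 0.960
~((w ⊕ u) → v) = 1 − 0.960 = 0.040
u ⊕ ~((w ⊕ u) → v) = min(1, 0.802 + 0.040) = min(1, 0.842) = 0.842
~u → (u ⊕ ~((w ⊕ u) → v)) = min(1, 1 − 0.198 + 0.842) = min(1, 1.644) = 1.000
(~u → (u ⊕ ~((w ⊕ u) → v))) → v = min(1, 1 − 1.000 + 0.960) = min(1, 0.960) = 0.960
~((~u → (u ⊕ ~((w ⊕ u) → v))) → v) = 1 − 0.960 = 0.040
u ⊕ ~((~u → (u ⊕ ~((w ⊕ u) → v))) → v) = min(1, 0.802 + 0.040) = min(1, 0.842) = 0.842

0.842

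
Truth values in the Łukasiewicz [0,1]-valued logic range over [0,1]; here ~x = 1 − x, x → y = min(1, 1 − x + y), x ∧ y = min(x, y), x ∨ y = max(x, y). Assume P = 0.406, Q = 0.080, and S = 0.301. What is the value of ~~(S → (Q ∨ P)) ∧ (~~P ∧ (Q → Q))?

Q ∨ P = max(0.080, 0.406) = 0.406
S → (Q ∨ P) = min(1, 1 − 0.301 + 0.406) = min(1, 1.105) = 1.000
~(S → (Q ∨ P)) = 1 − 1.000 = 0.000
~~(S → (Q ∨ P)) = 1 − 0.000 = 1.000
~P = 1 − 0.406 = 0.594
~~P = 1 − 0.594 = 0.406
Q → Q = min(1, 1 − 0.080 + 0.080) = min(1, 1.000) = 1.000
~~P ∧ (Q → Q) = min(0.406, 1.000) = 0.406
~~(S → (Q ∨ P)) ∧ (~~P ∧ (Q → Q)) = min(1.000, 0.406) = 0.406

0.406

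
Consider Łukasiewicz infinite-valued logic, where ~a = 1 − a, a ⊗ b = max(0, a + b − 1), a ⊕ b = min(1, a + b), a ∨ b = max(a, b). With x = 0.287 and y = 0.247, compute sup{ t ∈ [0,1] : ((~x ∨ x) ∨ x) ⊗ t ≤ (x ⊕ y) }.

0.821

~x = 1 − 0.287 = 0.713
~x ∨ x = max(0.713, 0.287) = 0.713
(~x ∨ x) ∨ x = max(0.713, 0.287) = 0.713
So the left factor is (~x ∨ x) ∨ x = 0.713.
x ⊕ y = min(1, 0.287 + 0.247) = min(1, 0.534) = 0.534
So the right-hand bound is x ⊕ y = 0.534.
The residuum of the Łukasiewicz t-norm gives the supremum: min(1, 1 − 0.713 + 0.534).
1 − 0.713 + 0.534 = 0.821, so t = min(1, 0.821) = 0.821.
Check: 0.713 ⊗ 0.821 = max(0, 0.534) = 0.534 ≤ 0.534.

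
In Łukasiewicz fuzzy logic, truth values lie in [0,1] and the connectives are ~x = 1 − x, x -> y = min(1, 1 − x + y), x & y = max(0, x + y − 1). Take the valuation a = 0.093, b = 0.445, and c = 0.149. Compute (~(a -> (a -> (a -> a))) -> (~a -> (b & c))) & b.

0.445

a -> a = min(1, 1 − 0.093 + 0.093) = min(1, 1.000) = 1.000
a -> (a -> a) = min(1, 1 − 0.093 + 1.000) = min(1, 1.907) = 1.000
a -> (a -> (a -> a)) = min(1, 1 − 0.093 + 1.000) = min(1, 1.907) = 1.000
~(a -> (a -> (a -> a))) = 1 − 1.000 = 0.000
~a = 1 − 0.093 = 0.907
b & c = max(0, 0.445 + 0.149 − 1) = max(0, -0.406) = 0.000
~a -> (b & c) = min(1, 1 − 0.907 + 0.000) = min(1, 0.093) = 0.093
~(a -> (a -> (a -> a))) -> (~a -> (b & c)) = min(1, 1 − 0.000 + 0.093) = min(1, 1.093) = 1.000
(~(a -> (a -> (a -> a))) -> (~a -> (b & c))) & b = max(0, 1.000 + 0.445 − 1) = max(0, 0.445) = 0.445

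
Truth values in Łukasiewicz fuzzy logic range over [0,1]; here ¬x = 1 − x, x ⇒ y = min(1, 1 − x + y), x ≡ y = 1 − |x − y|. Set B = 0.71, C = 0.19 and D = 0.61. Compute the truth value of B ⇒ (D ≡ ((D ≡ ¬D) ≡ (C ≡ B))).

¬D = 1 − 0.61 = 0.39
D ≡ ¬D = 1 − |0.61 − 0.39| = 1 − 0.22 = 0.78
C ≡ B = 1 − |0.19 − 0.71| = 1 − 0.52 = 0.48
(D ≡ ¬D) ≡ (C ≡ B) = 1 − |0.78 − 0.48| = 1 − 0.30 = 0.70
D ≡ ((D ≡ ¬D) ≡ (C ≡ B)) = 1 − |0.61 − 0.70| = 1 − 0.09 = 0.91
B ⇒ (D ≡ ((D ≡ ¬D) ≡ (C ≡ B))) = min(1, 1 − 0.71 + 0.91) = min(1, 1.20) = 1.00

1.00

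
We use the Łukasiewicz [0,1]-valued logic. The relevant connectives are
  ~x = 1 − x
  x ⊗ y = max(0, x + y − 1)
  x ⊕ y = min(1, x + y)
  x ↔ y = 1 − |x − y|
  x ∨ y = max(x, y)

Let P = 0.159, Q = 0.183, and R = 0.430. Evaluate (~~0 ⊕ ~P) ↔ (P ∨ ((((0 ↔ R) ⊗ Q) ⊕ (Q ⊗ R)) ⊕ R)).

0.589

~0 = 1 − 0.000 = 1.000
~~0 = 1 − 1.000 = 0.000
~P = 1 − 0.159 = 0.841
~~0 ⊕ ~P = min(1, 0.000 + 0.841) = min(1, 0.841) = 0.841
0 ↔ R = 1 − |0.000 − 0.430| = 1 − 0.430 = 0.570
(0 ↔ R) ⊗ Q = max(0, 0.570 + 0.183 − 1) = max(0, -0.247) = 0.000
Q ⊗ R = max(0, 0.183 + 0.430 − 1) = max(0, -0.387) = 0.000
((0 ↔ R) ⊗ Q) ⊕ (Q ⊗ R) = min(1, 0.000 + 0.000) = min(1, 0.000) = 0.000
(((0 ↔ R) ⊗ Q) ⊕ (Q ⊗ R)) ⊕ R = min(1, 0.000 + 0.430) = min(1, 0.430) = 0.430
P ∨ ((((0 ↔ R) ⊗ Q) ⊕ (Q ⊗ R)) ⊕ R) = max(0.159, 0.430) = 0.430
(~~0 ⊕ ~P) ↔ (P ∨ ((((0 ↔ R) ⊗ Q) ⊕ (Q ⊗ R)) ⊕ R)) = 1 − |0.841 − 0.430| = 1 − 0.411 = 0.589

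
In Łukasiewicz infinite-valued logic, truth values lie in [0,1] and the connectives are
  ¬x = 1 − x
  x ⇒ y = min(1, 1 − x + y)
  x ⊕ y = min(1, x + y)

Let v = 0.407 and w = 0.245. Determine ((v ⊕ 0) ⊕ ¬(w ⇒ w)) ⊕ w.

v ⊕ 0 = min(1, 0.407 + 0.000) = min(1, 0.407) = 0.407
w ⇒ w = min(1, 1 − 0.245 + 0.245) = min(1, 1.000) = 1.000
¬(w ⇒ w) = 1 − 1.000 = 0.000
(v ⊕ 0) ⊕ ¬(w ⇒ w) = min(1, 0.407 + 0.000) = min(1, 0.407) = 0.407
((v ⊕ 0) ⊕ ¬(w ⇒ w)) ⊕ w = min(1, 0.407 + 0.245) = min(1, 0.652) = 0.652

0.652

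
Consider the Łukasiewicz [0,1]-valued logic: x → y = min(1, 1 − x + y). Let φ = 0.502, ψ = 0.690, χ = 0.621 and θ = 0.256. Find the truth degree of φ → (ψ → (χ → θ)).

1.000

χ → θ = min(1, 1 − 0.621 + 0.256) = min(1, 0.635) = 0.635
ψ → (χ → θ) = min(1, 1 − 0.690 + 0.635) = min(1, 0.945) = 0.945
φ → (ψ → (χ → θ)) = min(1, 1 − 0.502 + 0.945) = min(1, 1.443) = 1.000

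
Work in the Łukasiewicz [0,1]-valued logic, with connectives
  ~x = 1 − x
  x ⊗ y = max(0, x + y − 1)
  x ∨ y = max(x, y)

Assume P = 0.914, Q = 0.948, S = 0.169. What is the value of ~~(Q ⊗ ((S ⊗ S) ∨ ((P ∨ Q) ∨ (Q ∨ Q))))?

0.896

S ⊗ S = max(0, 0.169 + 0.169 − 1) = max(0, -0.662) = 0.000
P ∨ Q = max(0.914, 0.948) = 0.948
Q ∨ Q = max(0.948, 0.948) = 0.948
(P ∨ Q) ∨ (Q ∨ Q) = max(0.948, 0.948) = 0.948
(S ⊗ S) ∨ ((P ∨ Q) ∨ (Q ∨ Q)) = max(0.000, 0.948) = 0.948
Q ⊗ ((S ⊗ S) ∨ ((P ∨ Q) ∨ (Q ∨ Q))) = max(0, 0.948 + 0.948 − 1) = max(0, 0.896) = 0.896
~(Q ⊗ ((S ⊗ S) ∨ ((P ∨ Q) ∨ (Q ∨ Q)))) = 1 − 0.896 = 0.104
~~(Q ⊗ ((S ⊗ S) ∨ ((P ∨ Q) ∨ (Q ∨ Q)))) = 1 − 0.104 = 0.896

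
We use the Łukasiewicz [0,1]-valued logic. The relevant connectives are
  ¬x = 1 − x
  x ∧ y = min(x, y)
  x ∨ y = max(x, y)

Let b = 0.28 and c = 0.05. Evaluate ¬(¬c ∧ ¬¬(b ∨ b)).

¬c = 1 − 0.05 = 0.95
b ∨ b = max(0.28, 0.28) = 0.28
¬(b ∨ b) = 1 − 0.28 = 0.72
¬¬(b ∨ b) = 1 − 0.72 = 0.28
¬c ∧ ¬¬(b ∨ b) = min(0.95, 0.28) = 0.28
¬(¬c ∧ ¬¬(b ∨ b)) = 1 − 0.28 = 0.72

0.72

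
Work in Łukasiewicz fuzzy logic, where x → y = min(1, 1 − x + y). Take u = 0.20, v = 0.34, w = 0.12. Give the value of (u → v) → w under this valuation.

u → v = min(1, 1 − 0.20 + 0.34) = min(1, 1.14) = 1.00
(u → v) → w = min(1, 1 − 1.00 + 0.12) = min(1, 0.12) = 0.12

0.12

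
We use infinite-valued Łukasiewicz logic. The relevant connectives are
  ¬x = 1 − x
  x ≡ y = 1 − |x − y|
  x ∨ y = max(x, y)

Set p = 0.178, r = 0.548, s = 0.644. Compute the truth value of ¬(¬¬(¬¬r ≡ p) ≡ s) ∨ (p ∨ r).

¬r = 1 − 0.548 = 0.452
¬¬r = 1 − 0.452 = 0.548
¬¬r ≡ p = 1 − |0.548 − 0.178| = 1 − 0.370 = 0.630
¬(¬¬r ≡ p) = 1 − 0.630 = 0.370
¬¬(¬¬r ≡ p) = 1 − 0.370 = 0.630
¬¬(¬¬r ≡ p) ≡ s = 1 − |0.630 − 0.644| = 1 − 0.014 = 0.986
¬(¬¬(¬¬r ≡ p) ≡ s) = 1 − 0.986 = 0.014
p ∨ r = max(0.178, 0.548) = 0.548
¬(¬¬(¬¬r ≡ p) ≡ s) ∨ (p ∨ r) = max(0.014, 0.548) = 0.548

0.548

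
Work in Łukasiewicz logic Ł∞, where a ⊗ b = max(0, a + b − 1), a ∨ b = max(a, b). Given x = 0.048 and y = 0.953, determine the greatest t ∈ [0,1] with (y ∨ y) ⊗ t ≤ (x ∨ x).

0.095

y ∨ y = max(0.953, 0.953) = 0.953
So the left factor is y ∨ y = 0.953.
x ∨ x = max(0.048, 0.048) = 0.048
So the right-hand bound is x ∨ x = 0.048.
The residuum of the Łukasiewicz t-norm gives the supremum: min(1, 1 − 0.953 + 0.048).
1 − 0.953 + 0.048 = 0.095, so t = min(1, 0.095) = 0.095.
Check: 0.953 ⊗ 0.095 = max(0, 0.048) = 0.048 ≤ 0.048.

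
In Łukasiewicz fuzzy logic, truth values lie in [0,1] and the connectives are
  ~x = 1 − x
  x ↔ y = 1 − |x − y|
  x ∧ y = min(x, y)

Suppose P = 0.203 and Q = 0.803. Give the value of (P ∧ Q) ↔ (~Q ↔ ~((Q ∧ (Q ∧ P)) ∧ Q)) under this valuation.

P ∧ Q = min(0.203, 0.803) = 0.203
~Q = 1 − 0.803 = 0.197
Q ∧ P = min(0.803, 0.203) = 0.203
Q ∧ (Q ∧ P) = min(0.803, 0.203) = 0.203
(Q ∧ (Q ∧ P)) ∧ Q = min(0.203, 0.803) = 0.203
~((Q ∧ (Q ∧ P)) ∧ Q) = 1 − 0.203 = 0.797
~Q ↔ ~((Q ∧ (Q ∧ P)) ∧ Q) = 1 − |0.197 − 0.797| = 1 − 0.600 = 0.400
(P ∧ Q) ↔ (~Q ↔ ~((Q ∧ (Q ∧ P)) ∧ Q)) = 1 − |0.203 − 0.400| = 1 − 0.197 = 0.803

0.803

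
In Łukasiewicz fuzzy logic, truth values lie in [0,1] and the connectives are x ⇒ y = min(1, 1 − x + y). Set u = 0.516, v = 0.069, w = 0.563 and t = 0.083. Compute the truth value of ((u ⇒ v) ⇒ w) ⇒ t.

0.083

u ⇒ v = min(1, 1 − 0.516 + 0.069) = min(1, 0.553) = 0.553
(u ⇒ v) ⇒ w = min(1, 1 − 0.553 + 0.563) = min(1, 1.010) = 1.000
((u ⇒ v) ⇒ w) ⇒ t = min(1, 1 − 1.000 + 0.083) = min(1, 0.083) = 0.083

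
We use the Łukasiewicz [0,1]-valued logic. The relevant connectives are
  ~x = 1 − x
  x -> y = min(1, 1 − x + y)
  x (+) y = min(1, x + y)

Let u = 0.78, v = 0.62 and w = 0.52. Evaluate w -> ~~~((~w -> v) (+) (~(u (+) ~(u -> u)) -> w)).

~w = 1 − 0.52 = 0.48
~w -> v = min(1, 1 − 0.48 + 0.62) = min(1, 1.14) = 1.00
u -> u = min(1, 1 − 0.78 + 0.78) = min(1, 1.00) = 1.00
~(u -> u) = 1 − 1.00 = 0.00
u (+) ~(u -> u) = min(1, 0.78 + 0.00) = min(1, 0.78) = 0.78
~(u (+) ~(u -> u)) = 1 − 0.78 = 0.22
~(u (+) ~(u -> u)) -> w = min(1, 1 − 0.22 + 0.52) = min(1, 1.30) = 1.00
(~w -> v) (+) (~(u (+) ~(u -> u)) -> w) = min(1, 1.00 + 1.00) = min(1, 2.00) = 1.00
~((~w -> v) (+) (~(u (+) ~(u -> u)) -> w)) = 1 − 1.00 = 0.00
~~((~w -> v) (+) (~(u (+) ~(u -> u)) -> w)) = 1 − 0.00 = 1.00
~~~((~w -> v) (+) (~(u (+) ~(u -> u)) -> w)) = 1 − 1.00 = 0.00
w -> ~~~((~w -> v) (+) (~(u (+) ~(u -> u)) -> w)) = min(1, 1 − 0.52 + 0.00) = min(1, 0.48) = 0.48

0.48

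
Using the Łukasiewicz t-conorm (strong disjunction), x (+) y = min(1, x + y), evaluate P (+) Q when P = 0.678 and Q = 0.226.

0.904

P (+) Q = min(1, 0.678 + 0.226) = min(1, 0.904) = 0.904
For comparison, the Gödel t-conorm max(x, y) would give 0.678.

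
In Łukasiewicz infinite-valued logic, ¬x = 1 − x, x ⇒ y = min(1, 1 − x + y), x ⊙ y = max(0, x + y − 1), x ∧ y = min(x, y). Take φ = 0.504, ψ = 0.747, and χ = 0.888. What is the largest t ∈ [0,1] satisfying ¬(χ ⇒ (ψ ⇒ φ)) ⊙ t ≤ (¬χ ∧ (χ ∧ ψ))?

ψ ⇒ φ = min(1, 1 − 0.747 + 0.504) = min(1, 0.757) = 0.757
χ ⇒ (ψ ⇒ φ) = min(1, 1 − 0.888 + 0.757) = min(1, 0.869) = 0.869
¬(χ ⇒ (ψ ⇒ φ)) = 1 − 0.869 = 0.131
So the left factor is ¬(χ ⇒ (ψ ⇒ φ)) = 0.131.
¬χ = 1 − 0.888 = 0.112
χ ∧ ψ = min(0.888, 0.747) = 0.747
¬χ ∧ (χ ∧ ψ) = min(0.112, 0.747) = 0.112
So the right-hand bound is ¬χ ∧ (χ ∧ ψ) = 0.112.
The residuum of the Łukasiewicz t-norm gives the supremum: min(1, 1 − 0.131 + 0.112).
1 − 0.131 + 0.112 = 0.981, so t = min(1, 0.981) = 0.981.
Check: 0.131 ⊙ 0.981 = max(0, 0.112) = 0.112 ≤ 0.112.

0.981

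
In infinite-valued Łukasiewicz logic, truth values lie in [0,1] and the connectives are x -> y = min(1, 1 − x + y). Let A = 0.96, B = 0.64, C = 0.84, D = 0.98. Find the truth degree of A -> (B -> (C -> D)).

C -> D = min(1, 1 − 0.84 + 0.98) = min(1, 1.14) = 1.00
B -> (C -> D) = min(1, 1 − 0.64 + 1.00) = min(1, 1.36) = 1.00
A -> (B -> (C -> D)) = min(1, 1 − 0.96 + 1.00) = min(1, 1.04) = 1.00

1.00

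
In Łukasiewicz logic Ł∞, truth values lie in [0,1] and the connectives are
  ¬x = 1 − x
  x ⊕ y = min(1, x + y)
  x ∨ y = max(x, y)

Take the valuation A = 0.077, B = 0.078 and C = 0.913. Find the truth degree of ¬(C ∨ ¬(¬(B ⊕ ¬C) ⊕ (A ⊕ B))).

0.087

¬C = 1 − 0.913 = 0.087
B ⊕ ¬C = min(1, 0.078 + 0.087) = min(1, 0.165) = 0.165
¬(B ⊕ ¬C) = 1 − 0.165 = 0.835
A ⊕ B = min(1, 0.077 + 0.078) = min(1, 0.155) = 0.155
¬(B ⊕ ¬C) ⊕ (A ⊕ B) = min(1, 0.835 + 0.155) = min(1, 0.990) = 0.990
¬(¬(B ⊕ ¬C) ⊕ (A ⊕ B)) = 1 − 0.990 = 0.010
C ∨ ¬(¬(B ⊕ ¬C) ⊕ (A ⊕ B)) = max(0.913, 0.010) = 0.913
¬(C ∨ ¬(¬(B ⊕ ¬C) ⊕ (A ⊕ B))) = 1 − 0.913 = 0.087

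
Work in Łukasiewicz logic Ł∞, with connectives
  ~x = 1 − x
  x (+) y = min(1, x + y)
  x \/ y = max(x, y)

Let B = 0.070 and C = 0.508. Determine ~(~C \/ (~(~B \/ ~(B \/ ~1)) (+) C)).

~C = 1 − 0.508 = 0.492
~B = 1 − 0.070 = 0.930
~1 = 1 − 1.000 = 0.000
B \/ ~1 = max(0.070, 0.000) = 0.070
~(B \/ ~1) = 1 − 0.070 = 0.930
~B \/ ~(B \/ ~1) = max(0.930, 0.930) = 0.930
~(~B \/ ~(B \/ ~1)) = 1 − 0.930 = 0.070
~(~B \/ ~(B \/ ~1)) (+) C = min(1, 0.070 + 0.508) = min(1, 0.578) = 0.578
~C \/ (~(~B \/ ~(B \/ ~1)) (+) C) = max(0.492, 0.578) = 0.578
~(~C \/ (~(~B \/ ~(B \/ ~1)) (+) C)) = 1 − 0.578 = 0.422

0.422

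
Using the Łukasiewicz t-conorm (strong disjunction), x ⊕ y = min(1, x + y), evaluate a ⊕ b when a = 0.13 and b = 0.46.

0.59

a ⊕ b = min(1, 0.13 + 0.46) = min(1, 0.59) = 0.59
For comparison, the Gödel t-conorm max(x, y) would give 0.46.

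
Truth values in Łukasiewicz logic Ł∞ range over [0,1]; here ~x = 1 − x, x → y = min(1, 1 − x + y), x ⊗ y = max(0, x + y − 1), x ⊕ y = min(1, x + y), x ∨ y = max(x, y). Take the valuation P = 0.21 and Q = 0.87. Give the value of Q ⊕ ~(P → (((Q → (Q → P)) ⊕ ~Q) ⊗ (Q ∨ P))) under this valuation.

0.87

Q → P = min(1, 1 − 0.87 + 0.21) = min(1, 0.34) = 0.34
Q → (Q → P) = min(1, 1 − 0.87 + 0.34) = min(1, 0.47) = 0.47
~Q = 1 − 0.87 = 0.13
(Q → (Q → P)) ⊕ ~Q = min(1, 0.47 + 0.13) = min(1, 0.60) = 0.60
Q ∨ P = max(0.87, 0.21) = 0.87
((Q → (Q → P)) ⊕ ~Q) ⊗ (Q ∨ P) = max(0, 0.60 + 0.87 − 1) = max(0, 0.47) = 0.47
P → (((Q → (Q → P)) ⊕ ~Q) ⊗ (Q ∨ P)) = min(1, 1 − 0.21 + 0.47) = min(1, 1.26) = 1.00
~(P → (((Q → (Q → P)) ⊕ ~Q) ⊗ (Q ∨ P))) = 1 − 1.00 = 0.00
Q ⊕ ~(P → (((Q → (Q → P)) ⊕ ~Q) ⊗ (Q ∨ P))) = min(1, 0.87 + 0.00) = min(1, 0.87) = 0.87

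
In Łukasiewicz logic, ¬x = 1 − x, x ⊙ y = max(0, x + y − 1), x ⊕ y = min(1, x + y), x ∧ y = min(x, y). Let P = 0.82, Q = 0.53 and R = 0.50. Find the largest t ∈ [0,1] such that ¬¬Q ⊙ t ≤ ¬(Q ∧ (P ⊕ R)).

0.94

¬Q = 1 − 0.53 = 0.47
¬¬Q = 1 − 0.47 = 0.53
So the left factor is ¬¬Q = 0.53.
P ⊕ R = min(1, 0.82 + 0.50) = min(1, 1.32) = 1.00
Q ∧ (P ⊕ R) = min(0.53, 1.00) = 0.53
¬(Q ∧ (P ⊕ R)) = 1 − 0.53 = 0.47
So the right-hand bound is ¬(Q ∧ (P ⊕ R)) = 0.47.
The residuum of the Łukasiewicz t-norm gives the supremum: min(1, 1 − 0.53 + 0.47).
1 − 0.53 + 0.47 = 0.94, so t = min(1, 0.94) = 0.94.
Check: 0.53 ⊙ 0.94 = max(0, 0.47) = 0.47 ≤ 0.47.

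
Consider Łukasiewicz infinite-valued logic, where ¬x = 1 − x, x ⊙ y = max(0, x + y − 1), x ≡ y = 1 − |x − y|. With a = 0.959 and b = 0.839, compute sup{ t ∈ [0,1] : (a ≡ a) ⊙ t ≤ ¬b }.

a ≡ a = 1 − |0.959 − 0.959| = 1 − 0.000 = 1.000
So the left factor is a ≡ a = 1.000.
¬b = 1 − 0.839 = 0.161
So the right-hand bound is ¬b = 0.161.
The residuum of the Łukasiewicz t-norm gives the supremum: min(1, 1 − 1.000 + 0.161).
1 − 1.000 + 0.161 = 0.161, so t = min(1, 0.161) = 0.161.
Check: 1.000 ⊙ 0.161 = max(0, 0.161) = 0.161 ≤ 0.161.

0.161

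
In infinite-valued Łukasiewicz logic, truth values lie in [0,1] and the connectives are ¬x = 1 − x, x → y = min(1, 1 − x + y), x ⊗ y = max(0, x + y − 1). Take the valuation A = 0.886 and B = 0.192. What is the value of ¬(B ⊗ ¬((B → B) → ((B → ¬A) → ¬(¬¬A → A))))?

B → B = min(1, 1 − 0.192 + 0.192) = min(1, 1.000) = 1.000
¬A = 1 − 0.886 = 0.114
B → ¬A = min(1, 1 − 0.192 + 0.114) = min(1, 0.922) = 0.922
¬¬A = 1 − 0.114 = 0.886
¬¬A → A = min(1, 1 − 0.886 + 0.886) = min(1, 1.000) = 1.000
¬(¬¬A → A) = 1 − 1.000 = 0.000
(B → ¬A) → ¬(¬¬A → A) = min(1, 1 − 0.922 + 0.000) = min(1, 0.078) = 0.078
(B → B) → ((B → ¬A) → ¬(¬¬A → A)) = min(1, 1 − 1.000 + 0.078) = min(1, 0.078) = 0.078
¬((B → B) → ((B → ¬A) → ¬(¬¬A → A))) = 1 − 0.078 = 0.922
B ⊗ ¬((B → B) → ((B → ¬A) → ¬(¬¬A → A))) = max(0, 0.192 + 0.922 − 1) = max(0, 0.114) = 0.114
¬(B ⊗ ¬((B → B) → ((B → ¬A) → ¬(¬¬A → A)))) = 1 − 0.114 = 0.886

0.886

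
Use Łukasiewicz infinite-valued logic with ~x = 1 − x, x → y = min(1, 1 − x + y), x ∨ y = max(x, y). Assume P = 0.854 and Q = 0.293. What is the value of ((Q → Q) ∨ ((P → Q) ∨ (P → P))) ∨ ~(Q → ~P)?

1.000

Q → Q = min(1, 1 − 0.293 + 0.293) = min(1, 1.000) = 1.000
P → Q = min(1, 1 − 0.854 + 0.293) = min(1, 0.439) = 0.439
P → P = min(1, 1 − 0.854 + 0.854) = min(1, 1.000) = 1.000
(P → Q) ∨ (P → P) = max(0.439, 1.000) = 1.000
(Q → Q) ∨ ((P → Q) ∨ (P → P)) = max(1.000, 1.000) = 1.000
~P = 1 − 0.854 = 0.146
Q → ~P = min(1, 1 − 0.293 + 0.146) = min(1, 0.853) = 0.853
~(Q → ~P) = 1 − 0.853 = 0.147
((Q → Q) ∨ ((P → Q) ∨ (P → P))) ∨ ~(Q → ~P) = max(1.000, 0.147) = 1.000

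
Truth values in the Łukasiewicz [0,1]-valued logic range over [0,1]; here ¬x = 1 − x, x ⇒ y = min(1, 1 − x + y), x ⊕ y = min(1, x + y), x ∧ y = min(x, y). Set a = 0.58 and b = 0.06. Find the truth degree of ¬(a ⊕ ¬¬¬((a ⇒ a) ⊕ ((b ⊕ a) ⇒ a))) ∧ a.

a ⇒ a = min(1, 1 − 0.58 + 0.58) = min(1, 1.00) = 1.00
b ⊕ a = min(1, 0.06 + 0.58) = min(1, 0.64) = 0.64
(b ⊕ a) ⇒ a = min(1, 1 − 0.64 + 0.58) = min(1, 0.94) = 0.94
(a ⇒ a) ⊕ ((b ⊕ a) ⇒ a) = min(1, 1.00 + 0.94) = min(1, 1.94) = 1.00
¬((a ⇒ a) ⊕ ((b ⊕ a) ⇒ a)) = 1 − 1.00 = 0.00
¬¬((a ⇒ a) ⊕ ((b ⊕ a) ⇒ a)) = 1 − 0.00 = 1.00
¬¬¬((a ⇒ a) ⊕ ((b ⊕ a) ⇒ a)) = 1 − 1.00 = 0.00
a ⊕ ¬¬¬((a ⇒ a) ⊕ ((b ⊕ a) ⇒ a)) = min(1, 0.58 + 0.00) = min(1, 0.58) = 0.58
¬(a ⊕ ¬¬¬((a ⇒ a) ⊕ ((b ⊕ a) ⇒ a))) = 1 − 0.58 = 0.42
¬(a ⊕ ¬¬¬((a ⇒ a) ⊕ ((b ⊕ a) ⇒ a))) ∧ a = min(0.42, 0.58) = 0.42

0.42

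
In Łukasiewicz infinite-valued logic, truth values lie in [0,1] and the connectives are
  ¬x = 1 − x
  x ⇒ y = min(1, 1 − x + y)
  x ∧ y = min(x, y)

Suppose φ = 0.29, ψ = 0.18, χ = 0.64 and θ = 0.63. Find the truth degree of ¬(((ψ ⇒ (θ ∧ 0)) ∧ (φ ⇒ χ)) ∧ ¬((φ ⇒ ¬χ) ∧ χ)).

0.64

θ ∧ 0 = min(0.63, 0.00) = 0.00
ψ ⇒ (θ ∧ 0) = min(1, 1 − 0.18 + 0.00) = min(1, 0.82) = 0.82
φ ⇒ χ = min(1, 1 − 0.29 + 0.64) = min(1, 1.35) = 1.00
(ψ ⇒ (θ ∧ 0)) ∧ (φ ⇒ χ) = min(0.82, 1.00) = 0.82
¬χ = 1 − 0.64 = 0.36
φ ⇒ ¬χ = min(1, 1 − 0.29 + 0.36) = min(1, 1.07) = 1.00
(φ ⇒ ¬χ) ∧ χ = min(1.00, 0.64) = 0.64
¬((φ ⇒ ¬χ) ∧ χ) = 1 − 0.64 = 0.36
((ψ ⇒ (θ ∧ 0)) ∧ (φ ⇒ χ)) ∧ ¬((φ ⇒ ¬χ) ∧ χ) = min(0.82, 0.36) = 0.36
¬(((ψ ⇒ (θ ∧ 0)) ∧ (φ ⇒ χ)) ∧ ¬((φ ⇒ ¬χ) ∧ χ)) = 1 − 0.36 = 0.64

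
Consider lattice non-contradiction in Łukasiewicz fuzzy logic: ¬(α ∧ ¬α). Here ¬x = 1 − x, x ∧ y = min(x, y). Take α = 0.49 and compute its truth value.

¬α = 1 − 0.49 = 0.51
α ∧ ¬α = min(0.49, 0.51) = 0.49
¬(α ∧ ¬α) = 1 − 0.49 = 0.51
(The value 0.51 < 1 shows this instance is not satisfied; not a Ł∞-tautology — its value is 1 − min(a, 1−a).)

0.51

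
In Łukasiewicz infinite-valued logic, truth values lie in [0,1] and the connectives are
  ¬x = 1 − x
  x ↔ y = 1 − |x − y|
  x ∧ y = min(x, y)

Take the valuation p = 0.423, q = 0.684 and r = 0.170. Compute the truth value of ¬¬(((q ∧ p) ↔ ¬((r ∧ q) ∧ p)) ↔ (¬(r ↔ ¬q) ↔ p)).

q ∧ p = min(0.684, 0.423) = 0.423
r ∧ q = min(0.170, 0.684) = 0.170
(r ∧ q) ∧ p = min(0.170, 0.423) = 0.170
¬((r ∧ q) ∧ p) = 1 − 0.170 = 0.830
(q ∧ p) ↔ ¬((r ∧ q) ∧ p) = 1 − |0.423 − 0.830| = 1 − 0.407 = 0.593
¬q = 1 − 0.684 = 0.316
r ↔ ¬q = 1 − |0.170 − 0.316| = 1 − 0.146 = 0.854
¬(r ↔ ¬q) = 1 − 0.854 = 0.146
¬(r ↔ ¬q) ↔ p = 1 − |0.146 − 0.423| = 1 − 0.277 = 0.723
((q ∧ p) ↔ ¬((r ∧ q) ∧ p)) ↔ (¬(r ↔ ¬q) ↔ p) = 1 − |0.593 − 0.723| = 1 − 0.130 = 0.870
¬(((q ∧ p) ↔ ¬((r ∧ q) ∧ p)) ↔ (¬(r ↔ ¬q) ↔ p)) = 1 − 0.870 = 0.130
¬¬(((q ∧ p) ↔ ¬((r ∧ q) ∧ p)) ↔ (¬(r ↔ ¬q) ↔ p)) = 1 − 0.130 = 0.870

0.870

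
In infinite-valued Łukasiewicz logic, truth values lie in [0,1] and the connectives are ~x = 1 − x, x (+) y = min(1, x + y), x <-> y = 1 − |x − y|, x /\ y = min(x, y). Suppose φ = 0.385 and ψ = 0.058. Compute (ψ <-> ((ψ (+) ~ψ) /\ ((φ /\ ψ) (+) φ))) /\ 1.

~ψ = 1 − 0.058 = 0.942
ψ (+) ~ψ = min(1, 0.058 + 0.942) = min(1, 1.000) = 1.000
φ /\ ψ = min(0.385, 0.058) = 0.058
(φ /\ ψ) (+) φ = min(1, 0.058 + 0.385) = min(1, 0.443) = 0.443
(ψ (+) ~ψ) /\ ((φ /\ ψ) (+) φ) = min(1.000, 0.443) = 0.443
ψ <-> ((ψ (+) ~ψ) /\ ((φ /\ ψ) (+) φ)) = 1 − |0.058 − 0.443| = 1 − 0.385 = 0.615
(ψ <-> ((ψ (+) ~ψ) /\ ((φ /\ ψ) (+) φ))) /\ 1 = min(0.615, 1.000) = 0.615

0.615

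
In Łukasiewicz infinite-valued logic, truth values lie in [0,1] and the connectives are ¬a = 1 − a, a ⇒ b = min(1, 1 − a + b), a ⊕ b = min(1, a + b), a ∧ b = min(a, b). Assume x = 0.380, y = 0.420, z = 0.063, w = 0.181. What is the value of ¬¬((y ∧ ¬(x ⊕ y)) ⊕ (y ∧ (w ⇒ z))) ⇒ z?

0.443

x ⊕ y = min(1, 0.380 + 0.420) = min(1, 0.800) = 0.800
¬(x ⊕ y) = 1 − 0.800 = 0.200
y ∧ ¬(x ⊕ y) = min(0.420, 0.200) = 0.200
w ⇒ z = min(1, 1 − 0.181 + 0.063) = min(1, 0.882) = 0.882
y ∧ (w ⇒ z) = min(0.420, 0.882) = 0.420
(y ∧ ¬(x ⊕ y)) ⊕ (y ∧ (w ⇒ z)) = min(1, 0.200 + 0.420) = min(1, 0.620) = 0.620
¬((y ∧ ¬(x ⊕ y)) ⊕ (y ∧ (w ⇒ z))) = 1 − 0.620 = 0.380
¬¬((y ∧ ¬(x ⊕ y)) ⊕ (y ∧ (w ⇒ z))) = 1 − 0.380 = 0.620
¬¬((y ∧ ¬(x ⊕ y)) ⊕ (y ∧ (w ⇒ z))) ⇒ z = min(1, 1 − 0.620 + 0.063) = min(1, 0.443) = 0.443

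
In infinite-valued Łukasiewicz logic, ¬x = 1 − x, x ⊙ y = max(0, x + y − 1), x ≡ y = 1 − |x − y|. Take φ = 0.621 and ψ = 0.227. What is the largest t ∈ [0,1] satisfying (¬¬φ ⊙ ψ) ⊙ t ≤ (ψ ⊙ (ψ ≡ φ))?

¬φ = 1 − 0.621 = 0.379
¬¬φ = 1 − 0.379 = 0.621
¬¬φ ⊙ ψ = max(0, 0.621 + 0.227 − 1) = max(0, -0.152) = 0.000
So the left factor is ¬¬φ ⊙ ψ = 0.000.
ψ ≡ φ = 1 − |0.227 − 0.621| = 1 − 0.394 = 0.606
ψ ⊙ (ψ ≡ φ) = max(0, 0.227 + 0.606 − 1) = max(0, -0.167) = 0.000
So the right-hand bound is ψ ⊙ (ψ ≡ φ) = 0.000.
The residuum of the Łukasiewicz t-norm gives the supremum: min(1, 1 − 0.000 + 0.000).
1 − 0.000 + 0.000 = 1.000, so t = min(1, 1.000) = 1.000.
Check: 0.000 ⊙ 1.000 = max(0, 0.000) = 0.000 ≤ 0.000.

1.000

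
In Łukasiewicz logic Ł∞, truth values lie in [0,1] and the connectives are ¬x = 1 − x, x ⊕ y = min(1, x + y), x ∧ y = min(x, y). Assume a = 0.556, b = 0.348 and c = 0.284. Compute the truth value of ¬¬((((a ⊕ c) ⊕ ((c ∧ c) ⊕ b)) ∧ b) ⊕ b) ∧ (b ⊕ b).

a ⊕ c = min(1, 0.556 + 0.284) = min(1, 0.840) = 0.840
c ∧ c = min(0.284, 0.284) = 0.284
(c ∧ c) ⊕ b = min(1, 0.284 + 0.348) = min(1, 0.632) = 0.632
(a ⊕ c) ⊕ ((c ∧ c) ⊕ b) = min(1, 0.840 + 0.632) = min(1, 1.472) = 1.000
((a ⊕ c) ⊕ ((c ∧ c) ⊕ b)) ∧ b = min(1.000, 0.348) = 0.348
(((a ⊕ c) ⊕ ((c ∧ c) ⊕ b)) ∧ b) ⊕ b = min(1, 0.348 + 0.348) = min(1, 0.696) = 0.696
¬((((a ⊕ c) ⊕ ((c ∧ c) ⊕ b)) ∧ b) ⊕ b) = 1 − 0.696 = 0.304
¬¬((((a ⊕ c) ⊕ ((c ∧ c) ⊕ b)) ∧ b) ⊕ b) = 1 − 0.304 = 0.696
b ⊕ b = min(1, 0.348 + 0.348) = min(1, 0.696) = 0.696
¬¬((((a ⊕ c) ⊕ ((c ∧ c) ⊕ b)) ∧ b) ⊕ b) ∧ (b ⊕ b) = min(0.696, 0.696) = 0.696

0.696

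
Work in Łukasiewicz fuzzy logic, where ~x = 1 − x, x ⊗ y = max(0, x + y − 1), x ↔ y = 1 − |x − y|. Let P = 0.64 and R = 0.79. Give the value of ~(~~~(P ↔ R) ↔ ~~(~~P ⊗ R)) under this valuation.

P ↔ R = 1 − |0.64 − 0.79| = 1 − 0.15 = 0.85
~(P ↔ R) = 1 − 0.85 = 0.15
~~(P ↔ R) = 1 − 0.15 = 0.85
~~~(P ↔ R) = 1 − 0.85 = 0.15
~P = 1 − 0.64 = 0.36
~~P = 1 − 0.36 = 0.64
~~P ⊗ R = max(0, 0.64 + 0.79 − 1) = max(0, 0.43) = 0.43
~(~~P ⊗ R) = 1 − 0.43 = 0.57
~~(~~P ⊗ R) = 1 − 0.57 = 0.43
~~~(P ↔ R) ↔ ~~(~~P ⊗ R) = 1 − |0.15 − 0.43| = 1 − 0.28 = 0.72
~(~~~(P ↔ R) ↔ ~~(~~P ⊗ R)) = 1 − 0.72 = 0.28

0.28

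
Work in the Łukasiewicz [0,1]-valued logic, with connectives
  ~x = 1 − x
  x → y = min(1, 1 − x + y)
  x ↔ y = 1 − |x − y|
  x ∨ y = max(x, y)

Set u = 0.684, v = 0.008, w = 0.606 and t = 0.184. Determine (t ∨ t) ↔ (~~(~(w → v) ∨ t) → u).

0.184

t ∨ t = max(0.184, 0.184) = 0.184
w → v = min(1, 1 − 0.606 + 0.008) = min(1, 0.402) = 0.402
~(w → v) = 1 − 0.402 = 0.598
~(w → v) ∨ t = max(0.598, 0.184) = 0.598
~(~(w → v) ∨ t) = 1 − 0.598 = 0.402
~~(~(w → v) ∨ t) = 1 − 0.402 = 0.598
~~(~(w → v) ∨ t) → u = min(1, 1 − 0.598 + 0.684) = min(1, 1.086) = 1.000
(t ∨ t) ↔ (~~(~(w → v) ∨ t) → u) = 1 − |0.184 − 1.000| = 1 − 0.816 = 0.184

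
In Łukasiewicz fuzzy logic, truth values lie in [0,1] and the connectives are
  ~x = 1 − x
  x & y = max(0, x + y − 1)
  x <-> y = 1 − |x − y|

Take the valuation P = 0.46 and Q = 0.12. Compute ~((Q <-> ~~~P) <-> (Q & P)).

0.58

~P = 1 − 0.46 = 0.54
~~P = 1 − 0.54 = 0.46
~~~P = 1 − 0.46 = 0.54
Q <-> ~~~P = 1 − |0.12 − 0.54| = 1 − 0.42 = 0.58
Q & P = max(0, 0.12 + 0.46 − 1) = max(0, -0.42) = 0.00
(Q <-> ~~~P) <-> (Q & P) = 1 − |0.58 − 0.00| = 1 − 0.58 = 0.42
~((Q <-> ~~~P) <-> (Q & P)) = 1 − 0.42 = 0.58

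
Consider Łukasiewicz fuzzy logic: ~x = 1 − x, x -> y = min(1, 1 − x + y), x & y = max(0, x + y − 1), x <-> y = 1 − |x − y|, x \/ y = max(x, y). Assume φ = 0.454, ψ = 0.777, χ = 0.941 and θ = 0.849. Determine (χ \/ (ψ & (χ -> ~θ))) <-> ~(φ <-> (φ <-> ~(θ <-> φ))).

~θ = 1 − 0.849 = 0.151
χ -> ~θ = min(1, 1 − 0.941 + 0.151) = min(1, 0.210) = 0.210
ψ & (χ -> ~θ) = max(0, 0.777 + 0.210 − 1) = max(0, -0.013) = 0.000
χ \/ (ψ & (χ -> ~θ)) = max(0.941, 0.000) = 0.941
θ <-> φ = 1 − |0.849 − 0.454| = 1 − 0.395 = 0.605
~(θ <-> φ) = 1 − 0.605 = 0.395
φ <-> ~(θ <-> φ) = 1 − |0.454 − 0.395| = 1 − 0.059 = 0.941
φ <-> (φ <-> ~(θ <-> φ)) = 1 − |0.454 − 0.941| = 1 − 0.487 = 0.513
~(φ <-> (φ <-> ~(θ <-> φ))) = 1 − 0.513 = 0.487
(χ \/ (ψ & (χ -> ~θ))) <-> ~(φ <-> (φ <-> ~(θ <-> φ))) = 1 − |0.941 − 0.487| = 1 − 0.454 = 0.546

0.546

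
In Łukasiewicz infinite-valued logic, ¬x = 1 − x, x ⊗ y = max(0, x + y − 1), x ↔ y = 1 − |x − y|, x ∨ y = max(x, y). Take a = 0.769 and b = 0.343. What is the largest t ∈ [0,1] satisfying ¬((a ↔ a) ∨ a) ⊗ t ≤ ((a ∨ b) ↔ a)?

a ↔ a = 1 − |0.769 − 0.769| = 1 − 0.000 = 1.000
(a ↔ a) ∨ a = max(1.000, 0.769) = 1.000
¬((a ↔ a) ∨ a) = 1 − 1.000 = 0.000
So the left factor is ¬((a ↔ a) ∨ a) = 0.000.
a ∨ b = max(0.769, 0.343) = 0.769
(a ∨ b) ↔ a = 1 − |0.769 − 0.769| = 1 − 0.000 = 1.000
So the right-hand bound is (a ∨ b) ↔ a = 1.000.
The residuum of the Łukasiewicz t-norm gives the supremum: min(1, 1 − 0.000 + 1.000).
1 − 0.000 + 1.000 = 2.000, so t = min(1, 2.000) = 1.000.
Check: 0.000 ⊗ 1.000 = max(0, 0.000) = 0.000 ≤ 1.000.

1.000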